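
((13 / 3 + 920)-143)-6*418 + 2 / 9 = -15538 / 9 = -1726.44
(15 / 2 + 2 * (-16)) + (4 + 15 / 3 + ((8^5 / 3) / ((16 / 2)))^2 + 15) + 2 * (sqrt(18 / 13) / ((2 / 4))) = 12 * sqrt(26) / 13 + 33554423 / 18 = 1864139.32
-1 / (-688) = 1 / 688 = 0.00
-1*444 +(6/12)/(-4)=-444.12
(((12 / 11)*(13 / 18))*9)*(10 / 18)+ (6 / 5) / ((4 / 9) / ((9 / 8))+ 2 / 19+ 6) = 3403661 / 825330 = 4.12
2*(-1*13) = -26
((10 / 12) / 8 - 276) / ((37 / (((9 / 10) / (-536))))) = 39729 / 3173120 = 0.01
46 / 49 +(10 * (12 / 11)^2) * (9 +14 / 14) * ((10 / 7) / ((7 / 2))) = 41938 / 847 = 49.51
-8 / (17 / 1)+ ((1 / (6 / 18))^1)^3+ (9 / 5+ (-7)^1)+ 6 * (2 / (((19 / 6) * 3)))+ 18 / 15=23.79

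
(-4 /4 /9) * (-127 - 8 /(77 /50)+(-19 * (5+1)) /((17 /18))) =36783 /1309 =28.10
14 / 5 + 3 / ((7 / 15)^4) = 792989 / 12005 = 66.05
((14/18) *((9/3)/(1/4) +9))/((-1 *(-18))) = 49/54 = 0.91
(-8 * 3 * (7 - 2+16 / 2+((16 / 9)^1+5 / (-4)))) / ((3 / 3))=-974 / 3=-324.67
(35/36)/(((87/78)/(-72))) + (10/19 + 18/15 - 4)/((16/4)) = -174466/2755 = -63.33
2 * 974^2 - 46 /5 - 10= 9486664 /5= 1897332.80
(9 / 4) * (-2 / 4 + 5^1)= 81 / 8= 10.12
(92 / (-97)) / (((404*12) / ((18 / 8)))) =-69 / 156752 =-0.00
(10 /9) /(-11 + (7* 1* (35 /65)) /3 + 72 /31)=-2015 /13458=-0.15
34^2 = 1156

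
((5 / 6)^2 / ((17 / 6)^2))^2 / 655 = 125 / 10941251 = 0.00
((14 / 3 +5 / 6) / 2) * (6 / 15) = 11 / 10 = 1.10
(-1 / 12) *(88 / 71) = -22 / 213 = -0.10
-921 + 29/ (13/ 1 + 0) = -11944/ 13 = -918.77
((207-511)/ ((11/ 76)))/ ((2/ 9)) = -103968/ 11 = -9451.64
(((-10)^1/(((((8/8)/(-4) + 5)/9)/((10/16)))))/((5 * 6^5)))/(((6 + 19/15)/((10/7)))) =-125/2087568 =-0.00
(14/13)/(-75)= -14/975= -0.01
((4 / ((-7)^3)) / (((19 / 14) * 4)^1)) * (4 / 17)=-8 / 15827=-0.00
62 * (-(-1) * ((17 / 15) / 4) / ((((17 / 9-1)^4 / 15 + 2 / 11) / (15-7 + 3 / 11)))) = 314645877 / 483772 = 650.40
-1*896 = -896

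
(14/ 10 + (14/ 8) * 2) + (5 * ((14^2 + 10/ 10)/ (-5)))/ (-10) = 24.60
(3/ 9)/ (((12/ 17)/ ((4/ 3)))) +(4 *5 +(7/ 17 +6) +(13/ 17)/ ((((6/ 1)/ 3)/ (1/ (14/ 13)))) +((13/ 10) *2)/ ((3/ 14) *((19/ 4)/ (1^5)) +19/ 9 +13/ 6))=281351027/ 10088820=27.89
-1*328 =-328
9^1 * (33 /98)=297 /98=3.03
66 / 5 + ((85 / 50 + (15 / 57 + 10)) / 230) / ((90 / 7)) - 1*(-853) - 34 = 3273058511 / 3933000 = 832.20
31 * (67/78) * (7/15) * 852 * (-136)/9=-280777168/1755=-159986.99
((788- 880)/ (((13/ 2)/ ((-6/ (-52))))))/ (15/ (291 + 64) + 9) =-3266/ 18083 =-0.18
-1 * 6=-6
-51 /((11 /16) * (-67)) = 1.11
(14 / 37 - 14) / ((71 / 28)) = -14112 / 2627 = -5.37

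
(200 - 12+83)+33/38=271.87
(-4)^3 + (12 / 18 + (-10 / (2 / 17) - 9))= -472 / 3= -157.33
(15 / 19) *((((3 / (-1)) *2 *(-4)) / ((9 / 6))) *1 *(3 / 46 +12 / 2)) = 33480 / 437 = 76.61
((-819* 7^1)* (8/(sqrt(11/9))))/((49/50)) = -140400* sqrt(11)/11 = -42332.19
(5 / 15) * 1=0.33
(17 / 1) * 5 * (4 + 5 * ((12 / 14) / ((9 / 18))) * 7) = 5440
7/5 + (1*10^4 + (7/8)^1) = 400091/40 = 10002.28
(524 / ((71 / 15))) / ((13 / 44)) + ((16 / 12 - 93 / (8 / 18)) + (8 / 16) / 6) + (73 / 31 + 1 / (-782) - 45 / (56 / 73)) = 207783508187 / 1879530744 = 110.55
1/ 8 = 0.12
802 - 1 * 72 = 730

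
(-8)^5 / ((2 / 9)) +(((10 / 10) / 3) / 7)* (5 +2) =-442367 / 3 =-147455.67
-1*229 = -229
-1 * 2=-2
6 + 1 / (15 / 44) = 134 / 15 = 8.93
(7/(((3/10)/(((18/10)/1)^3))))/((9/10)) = 756/5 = 151.20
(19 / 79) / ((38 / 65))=65 / 158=0.41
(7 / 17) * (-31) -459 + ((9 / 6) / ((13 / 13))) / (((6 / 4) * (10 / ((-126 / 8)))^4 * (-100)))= -2053387800337 / 4352000000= -471.83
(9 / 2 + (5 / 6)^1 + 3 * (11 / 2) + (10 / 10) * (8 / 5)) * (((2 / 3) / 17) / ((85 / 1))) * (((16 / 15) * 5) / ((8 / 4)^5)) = 703 / 390150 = 0.00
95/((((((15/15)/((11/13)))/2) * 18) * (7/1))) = 1045/819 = 1.28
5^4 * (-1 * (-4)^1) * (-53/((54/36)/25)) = -6625000/3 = -2208333.33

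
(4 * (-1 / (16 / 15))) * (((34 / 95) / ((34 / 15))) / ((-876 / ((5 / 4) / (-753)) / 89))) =-2225 / 22280768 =-0.00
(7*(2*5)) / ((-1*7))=-10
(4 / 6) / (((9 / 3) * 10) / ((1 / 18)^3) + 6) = 1 / 262449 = 0.00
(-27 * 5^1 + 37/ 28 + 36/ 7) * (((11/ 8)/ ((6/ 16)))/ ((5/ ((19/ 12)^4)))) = -5159278069/ 8709120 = -592.40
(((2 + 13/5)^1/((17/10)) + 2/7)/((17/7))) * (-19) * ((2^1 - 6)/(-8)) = -3382/289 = -11.70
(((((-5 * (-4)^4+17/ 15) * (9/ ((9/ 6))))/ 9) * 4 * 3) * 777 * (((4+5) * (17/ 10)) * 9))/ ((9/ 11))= -1337889944.16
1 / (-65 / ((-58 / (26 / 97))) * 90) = 2813 / 76050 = 0.04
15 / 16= 0.94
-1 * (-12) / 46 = 6 / 23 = 0.26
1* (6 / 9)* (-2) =-4 / 3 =-1.33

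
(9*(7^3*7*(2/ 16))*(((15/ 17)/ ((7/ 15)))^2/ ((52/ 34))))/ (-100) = -893025/ 14144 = -63.14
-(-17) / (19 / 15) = 255 / 19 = 13.42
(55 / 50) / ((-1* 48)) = -11 / 480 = -0.02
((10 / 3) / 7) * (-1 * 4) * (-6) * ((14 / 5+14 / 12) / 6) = 68 / 9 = 7.56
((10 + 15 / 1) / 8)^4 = 95.37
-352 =-352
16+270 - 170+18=134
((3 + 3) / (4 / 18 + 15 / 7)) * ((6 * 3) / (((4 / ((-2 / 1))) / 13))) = -44226 / 149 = -296.82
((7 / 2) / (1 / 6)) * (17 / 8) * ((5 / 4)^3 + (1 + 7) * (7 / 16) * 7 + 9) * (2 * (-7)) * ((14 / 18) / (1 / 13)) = -171997007 / 768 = -223954.44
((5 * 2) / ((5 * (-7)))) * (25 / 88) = -25 / 308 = -0.08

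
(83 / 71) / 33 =83 / 2343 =0.04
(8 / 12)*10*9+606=666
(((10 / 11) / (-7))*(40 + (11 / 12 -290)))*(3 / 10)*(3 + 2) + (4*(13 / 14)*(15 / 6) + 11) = 21193 / 308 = 68.81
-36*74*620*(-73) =120572640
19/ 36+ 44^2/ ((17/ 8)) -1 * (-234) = 701099/ 612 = 1145.59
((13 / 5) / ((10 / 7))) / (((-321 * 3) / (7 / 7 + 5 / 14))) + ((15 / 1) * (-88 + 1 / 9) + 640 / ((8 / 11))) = -42211747 / 96300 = -438.34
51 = 51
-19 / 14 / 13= -19 / 182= -0.10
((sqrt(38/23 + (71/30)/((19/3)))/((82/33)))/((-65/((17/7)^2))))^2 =61939925289/22928976161000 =0.00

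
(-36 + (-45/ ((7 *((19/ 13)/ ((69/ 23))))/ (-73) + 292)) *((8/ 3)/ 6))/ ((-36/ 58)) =144902444/ 2493573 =58.11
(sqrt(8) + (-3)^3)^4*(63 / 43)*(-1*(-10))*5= 1784465550 / 43 - 501454800*sqrt(2) / 43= 25007008.63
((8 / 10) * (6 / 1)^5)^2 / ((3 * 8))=40310784 / 25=1612431.36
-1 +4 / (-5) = -9 / 5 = -1.80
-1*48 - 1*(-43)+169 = 164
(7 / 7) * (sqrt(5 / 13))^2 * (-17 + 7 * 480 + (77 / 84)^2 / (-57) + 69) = 10771375 / 8208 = 1312.30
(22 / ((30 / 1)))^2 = 121 / 225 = 0.54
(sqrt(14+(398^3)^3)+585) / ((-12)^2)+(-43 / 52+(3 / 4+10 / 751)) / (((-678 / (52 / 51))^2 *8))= 3476252648.42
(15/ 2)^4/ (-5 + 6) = 50625/ 16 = 3164.06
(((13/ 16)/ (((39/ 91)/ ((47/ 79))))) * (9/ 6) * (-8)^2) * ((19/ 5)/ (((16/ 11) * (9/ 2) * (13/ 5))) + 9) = 2840257/ 2844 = 998.68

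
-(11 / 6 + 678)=-4079 / 6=-679.83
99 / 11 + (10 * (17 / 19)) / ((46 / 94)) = 11923 / 437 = 27.28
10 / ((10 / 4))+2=6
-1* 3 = -3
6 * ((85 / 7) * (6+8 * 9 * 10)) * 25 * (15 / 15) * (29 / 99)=2711500 / 7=387357.14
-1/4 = -0.25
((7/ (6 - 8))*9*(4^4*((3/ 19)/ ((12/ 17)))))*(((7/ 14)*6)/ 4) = -25704/ 19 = -1352.84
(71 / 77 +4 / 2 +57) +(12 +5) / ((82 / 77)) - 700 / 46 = 8810343 / 145222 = 60.67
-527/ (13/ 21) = -11067/ 13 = -851.31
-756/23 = -32.87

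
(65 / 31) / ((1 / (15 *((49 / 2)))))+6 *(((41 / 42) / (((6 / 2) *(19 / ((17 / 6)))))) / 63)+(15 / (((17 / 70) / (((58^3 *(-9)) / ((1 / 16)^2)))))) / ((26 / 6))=-3310345708381713614 / 516640761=-6407441995.04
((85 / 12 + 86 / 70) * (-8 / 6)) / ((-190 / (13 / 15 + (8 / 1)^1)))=3491 / 6750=0.52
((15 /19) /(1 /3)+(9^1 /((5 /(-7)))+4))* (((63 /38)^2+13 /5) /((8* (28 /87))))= -124308123 /9602600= -12.95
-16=-16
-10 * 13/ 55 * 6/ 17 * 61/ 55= -9516/ 10285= -0.93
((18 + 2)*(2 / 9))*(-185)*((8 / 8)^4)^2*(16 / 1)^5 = -7759462400 / 9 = -862162488.89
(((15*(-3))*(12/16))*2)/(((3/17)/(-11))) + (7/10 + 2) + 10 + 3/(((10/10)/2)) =21131/5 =4226.20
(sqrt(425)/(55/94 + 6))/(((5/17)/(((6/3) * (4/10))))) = 6392 * sqrt(17)/3095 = 8.52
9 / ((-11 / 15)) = -135 / 11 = -12.27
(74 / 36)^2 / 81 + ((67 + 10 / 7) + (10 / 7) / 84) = 88085083 / 1285956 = 68.50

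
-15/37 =-0.41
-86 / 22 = -43 / 11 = -3.91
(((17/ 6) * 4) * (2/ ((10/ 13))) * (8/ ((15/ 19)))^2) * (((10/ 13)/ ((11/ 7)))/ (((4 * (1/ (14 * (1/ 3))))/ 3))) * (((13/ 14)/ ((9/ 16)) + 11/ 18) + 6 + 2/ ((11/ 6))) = 11880053696/ 245025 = 48485.07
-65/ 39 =-5/ 3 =-1.67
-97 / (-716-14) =97 / 730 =0.13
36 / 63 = 4 / 7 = 0.57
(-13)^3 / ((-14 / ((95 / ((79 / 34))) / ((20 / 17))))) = 12063727 / 2212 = 5453.76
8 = 8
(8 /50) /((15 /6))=8 /125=0.06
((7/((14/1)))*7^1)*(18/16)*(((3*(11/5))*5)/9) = 231/16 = 14.44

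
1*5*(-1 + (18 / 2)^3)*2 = 7280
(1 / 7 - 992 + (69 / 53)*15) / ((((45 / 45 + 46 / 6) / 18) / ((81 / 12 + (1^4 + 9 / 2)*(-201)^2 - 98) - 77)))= -4325204808441 / 9646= -448393614.81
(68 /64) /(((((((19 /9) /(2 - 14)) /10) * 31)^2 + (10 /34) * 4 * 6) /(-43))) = -905928300 /145865657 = -6.21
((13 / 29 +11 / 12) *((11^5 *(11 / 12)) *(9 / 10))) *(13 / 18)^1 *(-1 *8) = -2187877835 / 2088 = -1047834.21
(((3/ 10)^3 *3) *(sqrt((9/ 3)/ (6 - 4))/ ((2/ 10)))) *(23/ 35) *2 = 1863 *sqrt(6)/ 7000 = 0.65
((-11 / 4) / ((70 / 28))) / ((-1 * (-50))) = -11 / 500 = -0.02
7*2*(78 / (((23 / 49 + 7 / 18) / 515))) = 655243.28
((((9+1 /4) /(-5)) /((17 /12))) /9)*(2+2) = -148 /255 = -0.58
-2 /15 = -0.13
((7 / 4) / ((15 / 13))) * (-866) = -39403 / 30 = -1313.43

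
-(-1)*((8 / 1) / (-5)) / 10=-4 / 25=-0.16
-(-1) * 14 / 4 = 7 / 2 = 3.50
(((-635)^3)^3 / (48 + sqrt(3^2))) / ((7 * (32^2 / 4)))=-16786630368377730248046875 / 91392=-183677240550351565214.10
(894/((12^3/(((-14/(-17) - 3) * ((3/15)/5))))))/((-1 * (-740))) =-149/2448000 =-0.00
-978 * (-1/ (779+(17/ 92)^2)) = 1.26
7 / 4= 1.75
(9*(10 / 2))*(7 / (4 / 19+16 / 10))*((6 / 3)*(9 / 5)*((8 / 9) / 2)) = 11970 / 43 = 278.37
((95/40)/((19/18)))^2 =5.06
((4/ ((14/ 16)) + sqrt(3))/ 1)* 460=460* sqrt(3) + 14720/ 7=2899.60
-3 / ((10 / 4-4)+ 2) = -6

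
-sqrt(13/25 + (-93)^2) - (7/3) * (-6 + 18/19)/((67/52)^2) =-85.90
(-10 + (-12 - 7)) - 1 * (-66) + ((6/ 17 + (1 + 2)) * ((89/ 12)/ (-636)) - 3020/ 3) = -41937835/ 43248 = -969.71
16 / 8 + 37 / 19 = 75 / 19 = 3.95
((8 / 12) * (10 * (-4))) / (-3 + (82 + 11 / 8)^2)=-5120 / 1334091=-0.00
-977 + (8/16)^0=-976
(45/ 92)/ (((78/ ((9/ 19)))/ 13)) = 135/ 3496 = 0.04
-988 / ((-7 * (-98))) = -494 / 343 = -1.44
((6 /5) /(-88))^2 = 9 /48400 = 0.00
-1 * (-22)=22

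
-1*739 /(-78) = 9.47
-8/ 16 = -1/ 2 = -0.50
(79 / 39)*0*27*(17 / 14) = 0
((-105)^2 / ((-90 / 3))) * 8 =-2940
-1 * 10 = -10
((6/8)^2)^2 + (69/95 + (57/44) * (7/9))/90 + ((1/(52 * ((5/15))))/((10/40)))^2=2373798619/6103468800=0.39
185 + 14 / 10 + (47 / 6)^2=247.76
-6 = -6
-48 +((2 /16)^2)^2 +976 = 3801089 /4096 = 928.00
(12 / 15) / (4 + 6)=2 / 25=0.08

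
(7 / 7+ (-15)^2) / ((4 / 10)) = 565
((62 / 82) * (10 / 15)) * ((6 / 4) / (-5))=-31 / 205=-0.15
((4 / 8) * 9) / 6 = 3 / 4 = 0.75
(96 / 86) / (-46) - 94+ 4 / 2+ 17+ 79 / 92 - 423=-1966787 / 3956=-497.17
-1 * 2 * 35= -70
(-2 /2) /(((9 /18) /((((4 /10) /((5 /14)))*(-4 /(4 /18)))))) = 1008 /25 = 40.32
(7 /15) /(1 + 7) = 7 /120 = 0.06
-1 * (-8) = 8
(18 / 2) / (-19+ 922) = 3 / 301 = 0.01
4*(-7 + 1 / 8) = -55 / 2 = -27.50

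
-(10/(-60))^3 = 1/216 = 0.00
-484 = -484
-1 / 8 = -0.12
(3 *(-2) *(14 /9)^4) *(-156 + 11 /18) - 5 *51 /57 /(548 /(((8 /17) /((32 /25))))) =5459.00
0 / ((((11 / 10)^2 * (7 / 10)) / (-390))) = 0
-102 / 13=-7.85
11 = 11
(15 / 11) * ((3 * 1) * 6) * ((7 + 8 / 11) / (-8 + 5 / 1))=-63.22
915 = 915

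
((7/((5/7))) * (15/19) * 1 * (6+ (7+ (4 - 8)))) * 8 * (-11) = -116424/19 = -6127.58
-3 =-3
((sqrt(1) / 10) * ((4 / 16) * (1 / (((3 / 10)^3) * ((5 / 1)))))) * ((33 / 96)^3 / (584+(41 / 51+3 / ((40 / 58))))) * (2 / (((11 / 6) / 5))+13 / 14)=50550775 / 620282363904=0.00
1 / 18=0.06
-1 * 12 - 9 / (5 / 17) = -213 / 5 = -42.60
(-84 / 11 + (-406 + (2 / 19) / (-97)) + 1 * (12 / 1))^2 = 66298612620816 / 410994529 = 161312.64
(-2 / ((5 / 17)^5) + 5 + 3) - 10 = -2845964 / 3125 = -910.71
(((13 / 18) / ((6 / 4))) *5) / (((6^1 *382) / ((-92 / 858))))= -115 / 1021086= -0.00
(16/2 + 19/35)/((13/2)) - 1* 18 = -584/35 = -16.69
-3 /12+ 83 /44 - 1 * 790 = -8672 /11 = -788.36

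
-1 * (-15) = 15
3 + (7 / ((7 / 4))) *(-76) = -301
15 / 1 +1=16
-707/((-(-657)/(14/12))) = -4949/3942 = -1.26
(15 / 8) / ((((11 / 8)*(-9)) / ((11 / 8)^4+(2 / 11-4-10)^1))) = 1.55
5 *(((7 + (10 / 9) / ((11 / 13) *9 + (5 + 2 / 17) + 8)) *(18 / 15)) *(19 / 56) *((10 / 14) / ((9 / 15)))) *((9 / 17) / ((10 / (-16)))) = -27633220 / 1908403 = -14.48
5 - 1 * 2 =3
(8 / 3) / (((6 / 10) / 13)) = 520 / 9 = 57.78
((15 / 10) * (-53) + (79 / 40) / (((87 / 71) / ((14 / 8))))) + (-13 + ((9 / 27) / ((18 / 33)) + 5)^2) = -21871939 / 375840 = -58.19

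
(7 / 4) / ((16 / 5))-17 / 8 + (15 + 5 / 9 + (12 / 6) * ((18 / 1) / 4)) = 13235 / 576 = 22.98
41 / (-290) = -41 / 290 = -0.14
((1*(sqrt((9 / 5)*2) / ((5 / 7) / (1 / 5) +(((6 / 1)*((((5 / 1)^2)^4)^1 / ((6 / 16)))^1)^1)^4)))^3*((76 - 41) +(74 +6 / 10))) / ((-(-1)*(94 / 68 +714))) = 345101904*sqrt(10) / 3704942574955794043489731874254946887958794832229614318702578544616699218750000047505859375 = 0.00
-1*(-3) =3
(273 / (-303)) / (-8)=91 / 808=0.11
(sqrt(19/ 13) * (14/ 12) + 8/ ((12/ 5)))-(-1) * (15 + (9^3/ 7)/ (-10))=7 * sqrt(247)/ 78 + 1663/ 210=9.33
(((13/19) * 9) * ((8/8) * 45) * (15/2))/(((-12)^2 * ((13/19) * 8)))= 675/256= 2.64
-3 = -3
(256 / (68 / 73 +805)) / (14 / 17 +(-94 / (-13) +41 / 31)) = 128031488 / 3779490753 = 0.03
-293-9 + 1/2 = -603/2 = -301.50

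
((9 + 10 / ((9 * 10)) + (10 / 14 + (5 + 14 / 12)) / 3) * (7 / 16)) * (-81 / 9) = -1437 / 32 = -44.91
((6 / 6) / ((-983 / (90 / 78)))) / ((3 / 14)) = -70 / 12779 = -0.01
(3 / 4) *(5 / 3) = 5 / 4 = 1.25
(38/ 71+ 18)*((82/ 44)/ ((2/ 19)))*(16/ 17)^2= 65610496/ 225709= 290.69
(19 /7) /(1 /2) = 38 /7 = 5.43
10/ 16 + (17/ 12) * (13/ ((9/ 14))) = 6323/ 216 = 29.27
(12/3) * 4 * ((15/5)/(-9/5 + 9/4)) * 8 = 2560/3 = 853.33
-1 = -1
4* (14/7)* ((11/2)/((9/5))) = 220/9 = 24.44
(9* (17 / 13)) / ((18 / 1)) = 17 / 26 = 0.65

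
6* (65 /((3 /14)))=1820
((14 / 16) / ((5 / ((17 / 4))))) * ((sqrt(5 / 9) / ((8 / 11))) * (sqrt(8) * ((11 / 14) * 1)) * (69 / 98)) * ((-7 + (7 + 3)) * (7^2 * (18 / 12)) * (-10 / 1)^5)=-266124375 * sqrt(10) / 32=-26298723.93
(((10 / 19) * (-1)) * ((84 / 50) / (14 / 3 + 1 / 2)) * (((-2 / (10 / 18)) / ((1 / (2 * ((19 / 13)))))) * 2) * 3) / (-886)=-54432 / 4463225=-0.01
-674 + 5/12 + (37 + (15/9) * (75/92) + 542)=-12865/138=-93.22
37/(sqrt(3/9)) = 37 * sqrt(3) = 64.09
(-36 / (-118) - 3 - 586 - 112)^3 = -70655005214821 / 205379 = -344022539.86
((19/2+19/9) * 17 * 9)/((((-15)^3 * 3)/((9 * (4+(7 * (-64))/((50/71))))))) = 3119534/3125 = 998.25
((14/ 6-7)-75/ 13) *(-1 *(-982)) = -399674/ 39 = -10248.05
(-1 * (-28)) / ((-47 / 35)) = -20.85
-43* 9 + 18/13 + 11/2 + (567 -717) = -13783/26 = -530.12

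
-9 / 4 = -2.25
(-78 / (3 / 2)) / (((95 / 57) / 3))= -468 / 5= -93.60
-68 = -68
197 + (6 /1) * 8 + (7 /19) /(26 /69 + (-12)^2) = 46373593 /189278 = 245.00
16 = 16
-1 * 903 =-903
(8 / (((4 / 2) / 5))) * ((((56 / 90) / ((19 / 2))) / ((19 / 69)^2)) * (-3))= -355488 / 6859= -51.83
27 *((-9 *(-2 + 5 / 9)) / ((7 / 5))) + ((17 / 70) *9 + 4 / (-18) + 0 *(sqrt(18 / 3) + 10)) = 22741 / 90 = 252.68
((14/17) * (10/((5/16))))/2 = 224/17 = 13.18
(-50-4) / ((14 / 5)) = -135 / 7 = -19.29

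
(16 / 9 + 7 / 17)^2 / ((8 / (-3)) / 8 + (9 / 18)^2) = -448900 / 7803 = -57.53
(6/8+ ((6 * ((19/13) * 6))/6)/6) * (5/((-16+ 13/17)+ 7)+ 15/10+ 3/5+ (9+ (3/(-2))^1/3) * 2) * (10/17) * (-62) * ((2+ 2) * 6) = -55378710/1547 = -35797.49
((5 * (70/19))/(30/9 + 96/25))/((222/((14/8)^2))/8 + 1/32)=20580000/72867527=0.28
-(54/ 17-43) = 677/ 17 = 39.82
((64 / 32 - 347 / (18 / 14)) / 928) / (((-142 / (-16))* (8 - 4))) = -2411 / 296496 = -0.01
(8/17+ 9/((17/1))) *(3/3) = 1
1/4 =0.25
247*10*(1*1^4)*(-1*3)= -7410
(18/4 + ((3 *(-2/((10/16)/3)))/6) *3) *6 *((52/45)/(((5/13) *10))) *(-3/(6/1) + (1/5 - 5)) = 295581/3125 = 94.59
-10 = -10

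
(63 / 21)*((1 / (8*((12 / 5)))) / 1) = 5 / 32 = 0.16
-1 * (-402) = 402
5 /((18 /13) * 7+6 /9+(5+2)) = 195 /677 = 0.29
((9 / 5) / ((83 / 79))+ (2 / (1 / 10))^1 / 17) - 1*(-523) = 3710152 / 7055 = 525.89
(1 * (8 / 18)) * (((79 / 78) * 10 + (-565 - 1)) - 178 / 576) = -2082341 / 8424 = -247.19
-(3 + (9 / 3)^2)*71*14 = -11928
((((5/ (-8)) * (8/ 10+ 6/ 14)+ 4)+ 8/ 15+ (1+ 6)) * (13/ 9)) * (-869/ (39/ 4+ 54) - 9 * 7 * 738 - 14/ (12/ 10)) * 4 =-1394534350339/ 481950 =-2893524.95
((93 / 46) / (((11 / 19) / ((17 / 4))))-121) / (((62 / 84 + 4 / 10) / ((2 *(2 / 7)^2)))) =-920850 / 60467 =-15.23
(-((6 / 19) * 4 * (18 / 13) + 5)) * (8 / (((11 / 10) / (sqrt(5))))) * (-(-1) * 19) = -133360 * sqrt(5) / 143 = -2085.33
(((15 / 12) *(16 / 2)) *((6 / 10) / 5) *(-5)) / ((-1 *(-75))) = -2 / 25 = -0.08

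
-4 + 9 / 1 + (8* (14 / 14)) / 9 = 53 / 9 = 5.89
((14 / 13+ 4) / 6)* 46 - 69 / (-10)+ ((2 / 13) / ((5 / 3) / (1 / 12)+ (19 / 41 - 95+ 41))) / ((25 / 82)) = 40940927 / 893750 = 45.81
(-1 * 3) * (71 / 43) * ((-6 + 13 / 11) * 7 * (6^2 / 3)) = 2004.81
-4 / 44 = -1 / 11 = -0.09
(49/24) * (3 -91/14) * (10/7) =-245/24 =-10.21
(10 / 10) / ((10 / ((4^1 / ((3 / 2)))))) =4 / 15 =0.27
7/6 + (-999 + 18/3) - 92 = -6503/6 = -1083.83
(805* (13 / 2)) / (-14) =-1495 / 4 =-373.75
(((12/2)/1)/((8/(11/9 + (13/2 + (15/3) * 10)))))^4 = 1165365589441/331776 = 3512507.20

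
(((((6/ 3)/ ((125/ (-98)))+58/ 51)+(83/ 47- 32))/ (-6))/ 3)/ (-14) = -9187937/ 75505500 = -0.12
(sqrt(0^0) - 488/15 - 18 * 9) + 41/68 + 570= 384611/1020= 377.07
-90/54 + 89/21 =18/7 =2.57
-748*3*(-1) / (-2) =-1122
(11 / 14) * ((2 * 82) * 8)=7216 / 7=1030.86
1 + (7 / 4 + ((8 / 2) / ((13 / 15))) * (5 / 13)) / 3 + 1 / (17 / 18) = 111491 / 34476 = 3.23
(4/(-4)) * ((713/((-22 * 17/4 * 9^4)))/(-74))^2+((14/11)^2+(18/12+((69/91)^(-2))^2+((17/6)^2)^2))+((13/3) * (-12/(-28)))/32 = 9126166316488415209911355/129177269135211137236704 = 70.65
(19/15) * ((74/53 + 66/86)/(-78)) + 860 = 2293036111/2666430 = 859.96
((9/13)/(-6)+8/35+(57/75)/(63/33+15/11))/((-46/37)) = -1046693/3767400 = -0.28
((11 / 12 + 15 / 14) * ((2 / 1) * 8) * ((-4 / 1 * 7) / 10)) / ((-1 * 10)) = 8.91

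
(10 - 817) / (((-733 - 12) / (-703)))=-567321 / 745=-761.50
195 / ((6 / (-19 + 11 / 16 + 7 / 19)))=-354575 / 608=-583.18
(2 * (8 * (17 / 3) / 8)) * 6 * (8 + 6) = 952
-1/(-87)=1/87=0.01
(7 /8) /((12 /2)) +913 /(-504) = -1.67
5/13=0.38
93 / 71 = 1.31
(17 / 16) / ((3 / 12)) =17 / 4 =4.25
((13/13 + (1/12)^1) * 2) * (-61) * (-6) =793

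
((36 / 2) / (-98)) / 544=-9 / 26656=-0.00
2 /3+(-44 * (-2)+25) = 341 /3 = 113.67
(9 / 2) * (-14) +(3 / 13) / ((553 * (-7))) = -3170352 / 50323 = -63.00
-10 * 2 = -20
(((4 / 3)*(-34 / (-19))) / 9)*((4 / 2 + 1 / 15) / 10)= 2108 / 38475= 0.05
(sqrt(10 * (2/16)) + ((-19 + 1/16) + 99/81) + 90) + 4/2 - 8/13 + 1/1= sqrt(5)/2 + 139781/1872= 75.79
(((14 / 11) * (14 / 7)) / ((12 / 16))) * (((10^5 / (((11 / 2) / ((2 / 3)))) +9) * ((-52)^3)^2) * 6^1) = 1772761925014126592 / 363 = 4883641666705582.90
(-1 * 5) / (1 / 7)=-35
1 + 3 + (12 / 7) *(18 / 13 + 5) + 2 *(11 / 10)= 7801 / 455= 17.15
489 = 489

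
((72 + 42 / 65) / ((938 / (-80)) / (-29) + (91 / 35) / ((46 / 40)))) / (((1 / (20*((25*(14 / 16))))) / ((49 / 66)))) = 90025323500 / 10168301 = 8853.53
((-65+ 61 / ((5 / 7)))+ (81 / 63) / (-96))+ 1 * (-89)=-76847 / 1120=-68.61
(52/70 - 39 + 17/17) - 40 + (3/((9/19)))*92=53068/105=505.41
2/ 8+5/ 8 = 7/ 8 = 0.88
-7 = -7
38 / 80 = 19 / 40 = 0.48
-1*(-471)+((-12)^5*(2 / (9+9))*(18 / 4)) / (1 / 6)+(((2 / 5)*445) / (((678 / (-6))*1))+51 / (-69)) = -1938924990 / 2599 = -746027.31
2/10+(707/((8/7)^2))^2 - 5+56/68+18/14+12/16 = 714077052299/2437120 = 293000.37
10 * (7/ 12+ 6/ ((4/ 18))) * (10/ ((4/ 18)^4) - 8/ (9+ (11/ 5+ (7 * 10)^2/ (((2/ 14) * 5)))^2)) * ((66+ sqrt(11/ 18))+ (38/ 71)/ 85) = 31957653173972075 * sqrt(22)/ 169523272224+ 636513361327271406605/ 8525607898932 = 75543213.13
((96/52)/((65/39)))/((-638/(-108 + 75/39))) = 0.18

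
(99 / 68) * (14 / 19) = 693 / 646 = 1.07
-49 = -49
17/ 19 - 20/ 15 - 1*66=-3787/ 57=-66.44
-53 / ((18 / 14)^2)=-2597 / 81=-32.06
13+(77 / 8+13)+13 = 389 / 8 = 48.62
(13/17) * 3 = 39/17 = 2.29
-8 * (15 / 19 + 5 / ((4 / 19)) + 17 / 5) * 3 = -670.55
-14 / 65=-0.22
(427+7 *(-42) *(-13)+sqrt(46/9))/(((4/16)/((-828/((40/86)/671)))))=-101509816716/5 - 7963428 *sqrt(46)/5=-20312765462.50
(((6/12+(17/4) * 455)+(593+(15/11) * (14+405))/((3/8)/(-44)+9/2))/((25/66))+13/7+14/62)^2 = 33557603.23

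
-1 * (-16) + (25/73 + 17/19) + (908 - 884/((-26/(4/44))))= 14163502/15257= 928.33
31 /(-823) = -31 /823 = -0.04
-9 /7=-1.29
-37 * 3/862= -111/862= -0.13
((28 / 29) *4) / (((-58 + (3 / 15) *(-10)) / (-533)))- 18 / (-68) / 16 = 8122571 / 236640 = 34.32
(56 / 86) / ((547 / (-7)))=-196 / 23521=-0.01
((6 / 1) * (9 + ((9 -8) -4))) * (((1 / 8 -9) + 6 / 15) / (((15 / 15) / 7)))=-21357 / 10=-2135.70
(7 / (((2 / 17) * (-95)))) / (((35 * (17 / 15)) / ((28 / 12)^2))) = -49 / 570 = -0.09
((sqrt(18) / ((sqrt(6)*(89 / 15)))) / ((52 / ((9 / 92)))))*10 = 0.01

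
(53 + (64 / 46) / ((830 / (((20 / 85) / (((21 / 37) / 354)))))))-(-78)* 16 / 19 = 118.93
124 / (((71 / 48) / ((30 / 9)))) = 19840 / 71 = 279.44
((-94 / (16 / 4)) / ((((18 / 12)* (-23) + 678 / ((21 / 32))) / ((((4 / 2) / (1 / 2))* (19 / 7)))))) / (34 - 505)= 3572 / 6585051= 0.00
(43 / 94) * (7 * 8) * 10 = 12040 / 47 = 256.17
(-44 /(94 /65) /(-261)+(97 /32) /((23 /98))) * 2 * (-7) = -411819037 /2257128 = -182.45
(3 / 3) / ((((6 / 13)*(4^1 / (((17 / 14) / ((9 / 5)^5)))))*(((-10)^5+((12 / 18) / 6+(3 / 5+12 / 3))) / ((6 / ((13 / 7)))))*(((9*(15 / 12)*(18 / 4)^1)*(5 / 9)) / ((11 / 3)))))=-116875 / 797123944836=-0.00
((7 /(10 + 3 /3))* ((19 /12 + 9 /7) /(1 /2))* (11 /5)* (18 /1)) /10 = 723 /50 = 14.46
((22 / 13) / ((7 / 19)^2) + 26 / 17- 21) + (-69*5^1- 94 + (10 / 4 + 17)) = -9237197 / 21658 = -426.50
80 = 80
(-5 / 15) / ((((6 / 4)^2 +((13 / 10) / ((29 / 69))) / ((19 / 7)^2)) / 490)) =-102596200 / 1677033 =-61.18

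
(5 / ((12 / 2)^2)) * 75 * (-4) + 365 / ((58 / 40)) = 18275 / 87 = 210.06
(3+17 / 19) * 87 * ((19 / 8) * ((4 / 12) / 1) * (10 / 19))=5365 / 38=141.18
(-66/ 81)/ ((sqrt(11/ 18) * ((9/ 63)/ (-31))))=434 * sqrt(22)/ 9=226.18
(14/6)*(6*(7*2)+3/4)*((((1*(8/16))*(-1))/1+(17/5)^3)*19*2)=145796329/500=291592.66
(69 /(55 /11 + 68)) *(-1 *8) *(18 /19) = -9936 /1387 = -7.16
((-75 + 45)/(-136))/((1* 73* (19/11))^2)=1815/130816292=0.00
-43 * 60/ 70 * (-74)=19092/ 7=2727.43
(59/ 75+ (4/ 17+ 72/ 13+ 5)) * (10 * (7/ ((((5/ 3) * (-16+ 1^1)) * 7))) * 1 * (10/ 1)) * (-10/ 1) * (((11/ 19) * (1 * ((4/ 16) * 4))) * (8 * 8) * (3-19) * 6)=-34533441536/ 20995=-1644841.23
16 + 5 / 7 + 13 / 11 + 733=57819 / 77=750.90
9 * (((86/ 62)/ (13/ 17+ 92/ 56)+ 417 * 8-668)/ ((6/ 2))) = 47401918/ 5921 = 8005.73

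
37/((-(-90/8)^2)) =-592/2025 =-0.29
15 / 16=0.94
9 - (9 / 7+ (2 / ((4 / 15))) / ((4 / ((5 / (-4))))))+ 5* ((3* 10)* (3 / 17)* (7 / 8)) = 126501 / 3808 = 33.22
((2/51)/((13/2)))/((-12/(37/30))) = -37/59670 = -0.00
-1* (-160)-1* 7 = 153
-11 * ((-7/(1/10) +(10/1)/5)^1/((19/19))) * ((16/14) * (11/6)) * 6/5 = 65824/35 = 1880.69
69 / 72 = 23 / 24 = 0.96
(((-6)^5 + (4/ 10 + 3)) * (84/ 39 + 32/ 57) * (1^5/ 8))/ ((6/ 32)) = -156384712/ 11115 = -14069.70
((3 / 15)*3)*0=0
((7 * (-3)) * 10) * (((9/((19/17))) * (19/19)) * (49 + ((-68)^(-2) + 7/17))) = -215914545/2584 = -83558.26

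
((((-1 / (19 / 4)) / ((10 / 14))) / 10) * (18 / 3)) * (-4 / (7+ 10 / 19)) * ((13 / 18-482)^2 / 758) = 1050665966 / 36582975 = 28.72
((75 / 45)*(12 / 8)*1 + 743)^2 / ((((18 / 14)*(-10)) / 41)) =-70891583 / 40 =-1772289.58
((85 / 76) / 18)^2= 7225 / 1871424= 0.00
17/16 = 1.06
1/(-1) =-1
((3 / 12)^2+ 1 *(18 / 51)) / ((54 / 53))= 5989 / 14688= 0.41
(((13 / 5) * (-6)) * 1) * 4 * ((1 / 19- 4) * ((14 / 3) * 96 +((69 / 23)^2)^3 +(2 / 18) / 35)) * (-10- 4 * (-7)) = 694055232 / 133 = 5218460.39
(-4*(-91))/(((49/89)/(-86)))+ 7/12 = -4776047/84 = -56857.70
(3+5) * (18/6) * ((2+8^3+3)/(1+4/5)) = 20680/3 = 6893.33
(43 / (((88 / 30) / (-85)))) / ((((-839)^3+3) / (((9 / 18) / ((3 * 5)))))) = 3655 / 51971895008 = 0.00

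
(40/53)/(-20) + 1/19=15/1007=0.01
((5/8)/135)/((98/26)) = 13/10584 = 0.00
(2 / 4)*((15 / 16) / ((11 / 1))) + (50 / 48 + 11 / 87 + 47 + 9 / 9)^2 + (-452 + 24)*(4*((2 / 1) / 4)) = 924534585 / 592064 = 1561.55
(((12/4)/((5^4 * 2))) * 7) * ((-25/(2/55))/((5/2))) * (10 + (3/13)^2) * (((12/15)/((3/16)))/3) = -66.06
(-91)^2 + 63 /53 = 438956 /53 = 8282.19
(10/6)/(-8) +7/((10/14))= 1151/120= 9.59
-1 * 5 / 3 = -5 / 3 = -1.67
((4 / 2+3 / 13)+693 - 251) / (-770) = -15 / 26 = -0.58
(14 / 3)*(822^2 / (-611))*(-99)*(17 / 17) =312166008 / 611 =510910.00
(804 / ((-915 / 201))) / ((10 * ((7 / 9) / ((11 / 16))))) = -1333233 / 85400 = -15.61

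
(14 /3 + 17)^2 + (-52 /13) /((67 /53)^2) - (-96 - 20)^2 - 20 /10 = -524851757 /40401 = -12991.06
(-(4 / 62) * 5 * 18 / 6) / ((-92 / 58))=435 / 713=0.61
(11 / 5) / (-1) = -11 / 5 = -2.20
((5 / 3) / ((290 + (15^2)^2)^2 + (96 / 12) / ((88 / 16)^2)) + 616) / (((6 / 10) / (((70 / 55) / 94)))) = 1844396089033085 / 132683596200711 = 13.90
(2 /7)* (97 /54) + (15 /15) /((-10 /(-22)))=2564 /945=2.71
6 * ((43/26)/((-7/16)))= -2064/91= -22.68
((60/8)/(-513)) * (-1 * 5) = 0.07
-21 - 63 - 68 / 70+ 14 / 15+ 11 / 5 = -8593 / 105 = -81.84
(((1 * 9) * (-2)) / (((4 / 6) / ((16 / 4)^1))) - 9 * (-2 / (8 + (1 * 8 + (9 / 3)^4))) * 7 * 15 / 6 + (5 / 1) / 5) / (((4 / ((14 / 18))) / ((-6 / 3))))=35224 / 873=40.35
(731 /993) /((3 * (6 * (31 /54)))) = 0.07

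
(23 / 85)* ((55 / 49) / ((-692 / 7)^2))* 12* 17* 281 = 213279 / 119716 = 1.78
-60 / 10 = -6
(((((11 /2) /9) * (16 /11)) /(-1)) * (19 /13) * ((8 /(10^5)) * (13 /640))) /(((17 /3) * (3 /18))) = -19 /8500000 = -0.00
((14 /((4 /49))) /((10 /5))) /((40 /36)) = 3087 /40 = 77.18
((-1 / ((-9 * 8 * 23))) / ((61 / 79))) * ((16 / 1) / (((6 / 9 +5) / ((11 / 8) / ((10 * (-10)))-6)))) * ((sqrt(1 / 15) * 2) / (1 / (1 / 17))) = -22357 * sqrt(15) / 214659000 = -0.00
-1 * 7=-7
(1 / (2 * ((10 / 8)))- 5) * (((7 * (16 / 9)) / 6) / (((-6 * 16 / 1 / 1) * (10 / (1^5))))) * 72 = 161 / 225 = 0.72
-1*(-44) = 44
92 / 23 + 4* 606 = 2428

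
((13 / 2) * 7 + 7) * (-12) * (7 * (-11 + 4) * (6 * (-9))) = -1666980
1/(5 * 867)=0.00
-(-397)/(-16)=-397/16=-24.81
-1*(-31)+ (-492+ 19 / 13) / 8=-3153 / 104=-30.32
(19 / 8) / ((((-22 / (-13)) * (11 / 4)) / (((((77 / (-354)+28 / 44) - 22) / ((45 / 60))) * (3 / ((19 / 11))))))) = -25.50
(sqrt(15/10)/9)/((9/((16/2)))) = 4 * sqrt(6)/81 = 0.12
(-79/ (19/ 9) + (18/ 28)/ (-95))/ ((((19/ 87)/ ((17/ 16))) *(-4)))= 73623141/ 1617280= 45.52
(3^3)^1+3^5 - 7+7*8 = 319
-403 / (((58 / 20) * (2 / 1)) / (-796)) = 55308.28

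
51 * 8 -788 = -380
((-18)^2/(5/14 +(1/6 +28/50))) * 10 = 1701000/569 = 2989.46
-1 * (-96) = 96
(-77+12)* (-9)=585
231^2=53361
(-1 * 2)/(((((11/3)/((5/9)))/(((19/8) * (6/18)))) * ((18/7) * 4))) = -665/28512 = -0.02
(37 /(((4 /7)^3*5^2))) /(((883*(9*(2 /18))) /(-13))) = -164983 /1412800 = -0.12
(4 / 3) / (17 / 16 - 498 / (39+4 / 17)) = -42688 / 372351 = -0.11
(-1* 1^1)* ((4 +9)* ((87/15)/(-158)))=0.48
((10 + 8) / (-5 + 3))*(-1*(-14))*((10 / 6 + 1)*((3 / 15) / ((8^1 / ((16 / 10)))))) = -13.44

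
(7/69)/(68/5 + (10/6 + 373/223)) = 7805/1303226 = 0.01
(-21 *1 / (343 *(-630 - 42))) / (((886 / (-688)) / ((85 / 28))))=-0.00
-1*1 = -1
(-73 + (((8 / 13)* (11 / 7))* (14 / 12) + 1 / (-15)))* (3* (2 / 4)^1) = -7014 / 65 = -107.91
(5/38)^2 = 25/1444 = 0.02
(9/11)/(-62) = -9/682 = -0.01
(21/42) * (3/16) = 3/32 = 0.09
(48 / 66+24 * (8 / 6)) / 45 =8 / 11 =0.73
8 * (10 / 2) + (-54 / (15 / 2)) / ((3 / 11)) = 68 / 5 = 13.60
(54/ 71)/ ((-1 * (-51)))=0.01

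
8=8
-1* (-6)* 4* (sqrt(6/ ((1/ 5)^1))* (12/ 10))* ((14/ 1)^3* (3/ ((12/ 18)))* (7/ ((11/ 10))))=24893568* sqrt(30)/ 11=12395244.30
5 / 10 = 1 / 2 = 0.50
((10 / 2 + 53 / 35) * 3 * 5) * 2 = 1368 / 7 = 195.43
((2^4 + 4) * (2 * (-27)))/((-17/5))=5400/17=317.65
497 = 497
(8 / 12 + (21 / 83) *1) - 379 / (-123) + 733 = 7524043 / 10209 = 737.00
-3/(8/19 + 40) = -19/256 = -0.07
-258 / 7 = -36.86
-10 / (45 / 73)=-146 / 9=-16.22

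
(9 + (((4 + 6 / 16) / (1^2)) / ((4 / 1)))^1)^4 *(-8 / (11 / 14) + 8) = -32653620723 / 1441792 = -22647.94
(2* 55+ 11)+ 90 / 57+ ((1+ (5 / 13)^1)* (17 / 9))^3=5863589 / 41743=140.47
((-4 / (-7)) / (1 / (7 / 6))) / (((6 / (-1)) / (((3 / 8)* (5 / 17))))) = -5 / 408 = -0.01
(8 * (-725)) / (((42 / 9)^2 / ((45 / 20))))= -58725 / 98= -599.23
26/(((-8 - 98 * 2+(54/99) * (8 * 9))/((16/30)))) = -572/6795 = -0.08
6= 6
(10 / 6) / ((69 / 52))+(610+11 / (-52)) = 6577283 / 10764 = 611.04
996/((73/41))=40836/73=559.40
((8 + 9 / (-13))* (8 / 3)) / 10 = 76 / 39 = 1.95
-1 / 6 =-0.17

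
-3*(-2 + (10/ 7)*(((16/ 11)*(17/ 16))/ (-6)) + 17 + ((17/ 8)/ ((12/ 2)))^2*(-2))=-1275667/ 29568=-43.14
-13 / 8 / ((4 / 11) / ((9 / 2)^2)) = -11583 / 128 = -90.49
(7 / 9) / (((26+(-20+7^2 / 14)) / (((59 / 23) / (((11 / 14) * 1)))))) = 11564 / 43263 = 0.27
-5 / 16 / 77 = -5 / 1232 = -0.00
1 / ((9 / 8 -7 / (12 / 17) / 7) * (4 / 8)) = -6.86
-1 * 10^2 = -100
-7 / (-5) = 7 / 5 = 1.40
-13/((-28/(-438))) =-2847/14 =-203.36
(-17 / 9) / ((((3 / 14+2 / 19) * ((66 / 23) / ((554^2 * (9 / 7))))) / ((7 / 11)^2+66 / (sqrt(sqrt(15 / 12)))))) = -268244584 * sqrt(2) * 5^(3 / 4) / 25 - 6571992308 / 19965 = -51067188.57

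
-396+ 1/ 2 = -791/ 2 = -395.50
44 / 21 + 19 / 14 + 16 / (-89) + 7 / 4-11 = -44687 / 7476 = -5.98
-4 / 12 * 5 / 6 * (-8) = 20 / 9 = 2.22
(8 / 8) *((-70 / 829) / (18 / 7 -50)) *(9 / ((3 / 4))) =1470 / 68807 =0.02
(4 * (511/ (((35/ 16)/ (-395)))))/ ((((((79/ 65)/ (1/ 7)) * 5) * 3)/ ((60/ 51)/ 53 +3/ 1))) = -23626304/ 2703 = -8740.77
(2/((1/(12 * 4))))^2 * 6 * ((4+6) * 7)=3870720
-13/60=-0.22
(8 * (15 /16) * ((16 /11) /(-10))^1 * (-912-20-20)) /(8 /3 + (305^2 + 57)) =17136 /1535897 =0.01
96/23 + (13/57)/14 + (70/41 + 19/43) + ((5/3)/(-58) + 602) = 95138259949/156397493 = 608.31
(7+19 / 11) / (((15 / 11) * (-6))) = -16 / 15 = -1.07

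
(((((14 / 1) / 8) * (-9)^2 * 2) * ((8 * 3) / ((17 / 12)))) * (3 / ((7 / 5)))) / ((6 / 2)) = 3430.59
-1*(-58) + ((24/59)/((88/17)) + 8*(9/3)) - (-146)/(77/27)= 605461/4543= 133.27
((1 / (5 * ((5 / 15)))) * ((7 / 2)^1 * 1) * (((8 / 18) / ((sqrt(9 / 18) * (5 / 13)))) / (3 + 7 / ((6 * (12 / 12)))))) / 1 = 364 * sqrt(2) / 625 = 0.82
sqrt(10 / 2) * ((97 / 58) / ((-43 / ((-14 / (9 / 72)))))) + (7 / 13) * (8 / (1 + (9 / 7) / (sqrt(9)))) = 196 / 65 + 5432 * sqrt(5) / 1247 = 12.76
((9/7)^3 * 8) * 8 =136.02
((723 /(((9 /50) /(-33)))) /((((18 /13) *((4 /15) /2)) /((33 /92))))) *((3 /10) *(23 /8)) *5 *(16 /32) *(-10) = 5553120.12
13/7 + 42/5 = 359/35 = 10.26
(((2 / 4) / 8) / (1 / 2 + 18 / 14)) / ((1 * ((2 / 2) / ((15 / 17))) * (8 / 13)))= 273 / 5440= 0.05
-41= -41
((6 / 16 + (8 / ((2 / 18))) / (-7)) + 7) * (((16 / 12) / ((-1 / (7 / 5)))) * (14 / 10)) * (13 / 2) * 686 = 33918.13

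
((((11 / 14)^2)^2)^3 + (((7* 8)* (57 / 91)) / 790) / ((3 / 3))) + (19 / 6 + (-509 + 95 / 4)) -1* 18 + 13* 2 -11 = -423569968953399613571 / 873369720141434880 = -484.98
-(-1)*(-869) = -869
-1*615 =-615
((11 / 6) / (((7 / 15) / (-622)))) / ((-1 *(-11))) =-1555 / 7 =-222.14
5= 5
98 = 98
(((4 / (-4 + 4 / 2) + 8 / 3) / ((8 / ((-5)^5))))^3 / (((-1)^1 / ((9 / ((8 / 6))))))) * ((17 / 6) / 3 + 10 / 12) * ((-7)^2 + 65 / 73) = 18524169921875 / 1752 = 10573156348.10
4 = 4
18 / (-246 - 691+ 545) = -9 / 196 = -0.05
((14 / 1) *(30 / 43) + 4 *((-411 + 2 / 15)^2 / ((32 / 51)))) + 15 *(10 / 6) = 27766154939 / 25800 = 1076207.56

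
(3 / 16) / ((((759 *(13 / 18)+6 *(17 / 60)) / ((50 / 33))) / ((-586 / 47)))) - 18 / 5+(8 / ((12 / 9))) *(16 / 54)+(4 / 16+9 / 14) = -5028007561 / 5372912160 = -0.94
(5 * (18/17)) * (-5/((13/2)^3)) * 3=-10800/37349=-0.29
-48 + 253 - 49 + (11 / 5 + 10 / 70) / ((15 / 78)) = 29432 / 175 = 168.18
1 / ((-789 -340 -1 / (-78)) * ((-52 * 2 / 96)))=72 / 88061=0.00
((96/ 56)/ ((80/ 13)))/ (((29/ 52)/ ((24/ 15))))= 4056/ 5075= 0.80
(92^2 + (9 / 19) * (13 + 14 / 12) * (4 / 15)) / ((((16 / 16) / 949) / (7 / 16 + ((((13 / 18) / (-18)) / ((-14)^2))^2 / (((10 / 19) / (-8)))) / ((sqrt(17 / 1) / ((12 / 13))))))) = 534263275 / 152 - 198440645 * sqrt(17) / 714134232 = 3514888.82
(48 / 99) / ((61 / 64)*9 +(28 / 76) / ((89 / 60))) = 1731584 / 31522887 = 0.05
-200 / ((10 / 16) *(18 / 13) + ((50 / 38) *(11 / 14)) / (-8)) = -1106560 / 4073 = -271.68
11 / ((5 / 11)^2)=1331 / 25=53.24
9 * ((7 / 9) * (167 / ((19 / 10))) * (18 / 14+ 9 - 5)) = 61790 / 19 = 3252.11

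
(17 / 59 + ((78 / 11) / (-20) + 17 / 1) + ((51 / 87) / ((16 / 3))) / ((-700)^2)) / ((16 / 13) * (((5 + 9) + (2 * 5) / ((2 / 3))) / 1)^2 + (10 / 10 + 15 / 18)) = 97447884186861 / 5967116743280000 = 0.02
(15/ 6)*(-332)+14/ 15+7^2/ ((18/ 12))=-3982/ 5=-796.40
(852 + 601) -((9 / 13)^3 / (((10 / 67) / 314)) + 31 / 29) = 240152231 / 318565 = 753.86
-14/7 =-2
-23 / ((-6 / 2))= 7.67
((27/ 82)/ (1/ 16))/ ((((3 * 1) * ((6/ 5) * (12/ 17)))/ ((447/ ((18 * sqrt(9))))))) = 17.16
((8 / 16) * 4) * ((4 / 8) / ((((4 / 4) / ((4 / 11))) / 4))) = 16 / 11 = 1.45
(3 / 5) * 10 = 6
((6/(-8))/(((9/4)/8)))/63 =-8/189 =-0.04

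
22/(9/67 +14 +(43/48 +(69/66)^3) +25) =94170912/176240081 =0.53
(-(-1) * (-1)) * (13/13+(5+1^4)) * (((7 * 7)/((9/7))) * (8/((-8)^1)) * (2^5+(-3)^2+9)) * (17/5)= 408170/9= 45352.22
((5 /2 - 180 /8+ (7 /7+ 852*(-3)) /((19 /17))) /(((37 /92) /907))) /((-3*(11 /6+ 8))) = 7312197720 /41477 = 176295.24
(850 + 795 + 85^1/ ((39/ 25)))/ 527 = 66280/ 20553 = 3.22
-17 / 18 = -0.94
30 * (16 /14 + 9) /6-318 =-1871 /7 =-267.29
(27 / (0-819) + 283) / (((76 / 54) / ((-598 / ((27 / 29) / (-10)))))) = 171752500 / 133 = 1291372.18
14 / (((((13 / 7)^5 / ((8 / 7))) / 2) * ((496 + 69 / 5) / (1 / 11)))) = 2689120 / 10410684427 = 0.00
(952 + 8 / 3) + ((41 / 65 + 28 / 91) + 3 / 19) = 3541102 / 3705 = 955.76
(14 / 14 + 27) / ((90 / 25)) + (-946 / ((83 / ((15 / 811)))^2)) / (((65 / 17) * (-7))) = 28862731115740 / 3710921734611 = 7.78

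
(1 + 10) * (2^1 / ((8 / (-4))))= -11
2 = 2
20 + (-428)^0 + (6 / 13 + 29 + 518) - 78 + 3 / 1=6415 / 13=493.46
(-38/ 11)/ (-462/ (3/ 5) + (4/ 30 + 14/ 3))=95/ 21043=0.00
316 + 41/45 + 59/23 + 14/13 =4313044/13455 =320.55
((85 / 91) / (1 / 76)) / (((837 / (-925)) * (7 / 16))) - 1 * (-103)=-40691593 / 533169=-76.32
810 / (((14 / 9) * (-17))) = -3645 / 119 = -30.63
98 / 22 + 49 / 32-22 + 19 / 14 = -36115 / 2464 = -14.66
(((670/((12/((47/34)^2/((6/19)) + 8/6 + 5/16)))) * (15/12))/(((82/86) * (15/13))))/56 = 6664948615/764402688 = 8.72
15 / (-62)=-15 / 62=-0.24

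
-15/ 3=-5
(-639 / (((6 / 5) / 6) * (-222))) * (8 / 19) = 4260 / 703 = 6.06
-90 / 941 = -0.10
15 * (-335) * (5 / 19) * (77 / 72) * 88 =-7093625 / 57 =-124449.56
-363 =-363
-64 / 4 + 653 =637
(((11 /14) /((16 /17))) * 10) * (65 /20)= 12155 /448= 27.13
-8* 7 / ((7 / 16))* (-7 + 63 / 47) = 34048 / 47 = 724.43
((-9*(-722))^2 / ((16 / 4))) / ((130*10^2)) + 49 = 11193001 / 13000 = 861.00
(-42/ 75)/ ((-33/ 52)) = 728/ 825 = 0.88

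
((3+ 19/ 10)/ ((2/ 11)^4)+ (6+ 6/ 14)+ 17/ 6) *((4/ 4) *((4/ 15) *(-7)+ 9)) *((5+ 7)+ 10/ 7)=75921349561/ 176400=430393.14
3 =3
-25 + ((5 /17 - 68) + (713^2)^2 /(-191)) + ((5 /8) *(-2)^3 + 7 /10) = -43934639977151 /32470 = -1353084076.91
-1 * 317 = -317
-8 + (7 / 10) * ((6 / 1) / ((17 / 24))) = -176 / 85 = -2.07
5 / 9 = 0.56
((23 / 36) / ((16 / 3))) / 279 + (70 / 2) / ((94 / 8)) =7500601 / 2517696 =2.98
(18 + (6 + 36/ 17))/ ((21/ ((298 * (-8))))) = -352832/ 119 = -2964.97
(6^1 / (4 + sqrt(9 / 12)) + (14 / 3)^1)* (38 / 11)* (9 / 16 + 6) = 379715 / 2684 - 5985* sqrt(3) / 1342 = 133.75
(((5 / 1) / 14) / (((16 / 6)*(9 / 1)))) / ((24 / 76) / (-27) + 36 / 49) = 1995 / 96928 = 0.02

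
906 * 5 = 4530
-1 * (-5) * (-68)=-340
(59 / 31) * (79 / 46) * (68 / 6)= 79237 / 2139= 37.04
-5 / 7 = -0.71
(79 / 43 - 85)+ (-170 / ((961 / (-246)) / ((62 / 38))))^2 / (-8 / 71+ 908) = -3731448467748 / 48079434469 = -77.61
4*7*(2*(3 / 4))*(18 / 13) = 756 / 13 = 58.15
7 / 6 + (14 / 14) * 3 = 25 / 6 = 4.17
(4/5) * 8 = 32/5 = 6.40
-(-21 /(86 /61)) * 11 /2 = 14091 /172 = 81.92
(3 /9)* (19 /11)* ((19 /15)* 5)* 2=722 /99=7.29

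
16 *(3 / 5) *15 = 144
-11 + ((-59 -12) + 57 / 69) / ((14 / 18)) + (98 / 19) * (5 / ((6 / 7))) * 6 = 242587 / 3059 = 79.30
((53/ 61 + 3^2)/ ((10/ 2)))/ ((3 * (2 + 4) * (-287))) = -43/ 112545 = -0.00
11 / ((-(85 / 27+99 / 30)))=-2970 / 1741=-1.71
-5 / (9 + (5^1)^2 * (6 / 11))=-55 / 249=-0.22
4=4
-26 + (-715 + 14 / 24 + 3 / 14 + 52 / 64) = -248435 / 336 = -739.39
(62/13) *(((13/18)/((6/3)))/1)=31/18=1.72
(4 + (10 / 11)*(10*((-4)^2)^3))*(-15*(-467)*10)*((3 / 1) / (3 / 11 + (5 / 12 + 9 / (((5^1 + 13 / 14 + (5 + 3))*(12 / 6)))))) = 7729666806.49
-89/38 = -2.34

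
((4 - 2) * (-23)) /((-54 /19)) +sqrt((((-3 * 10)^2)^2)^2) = 21870437 /27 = 810016.19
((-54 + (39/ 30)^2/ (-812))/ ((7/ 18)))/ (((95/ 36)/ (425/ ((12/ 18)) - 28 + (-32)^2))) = -1160381191563/ 13499500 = -85957.35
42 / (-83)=-42 / 83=-0.51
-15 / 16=-0.94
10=10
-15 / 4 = -3.75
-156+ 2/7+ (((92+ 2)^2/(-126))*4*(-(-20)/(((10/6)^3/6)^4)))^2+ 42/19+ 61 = 556006573845769692778455951/2219676971435546875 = 250489860.01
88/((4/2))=44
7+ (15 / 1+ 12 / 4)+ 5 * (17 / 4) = 185 / 4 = 46.25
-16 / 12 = -4 / 3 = -1.33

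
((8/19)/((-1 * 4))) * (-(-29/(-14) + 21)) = 2.43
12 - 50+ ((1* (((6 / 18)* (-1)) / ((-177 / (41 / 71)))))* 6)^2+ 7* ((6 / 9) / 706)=-2118095289733 / 55749109617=-37.99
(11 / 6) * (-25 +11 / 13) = -1727 / 39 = -44.28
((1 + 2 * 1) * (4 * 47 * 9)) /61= 5076 /61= 83.21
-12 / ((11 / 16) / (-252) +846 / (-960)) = 241920 / 17821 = 13.57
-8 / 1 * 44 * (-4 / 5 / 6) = 704 / 15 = 46.93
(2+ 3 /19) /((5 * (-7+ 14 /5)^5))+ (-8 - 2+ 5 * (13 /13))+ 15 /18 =-646700575 /155195838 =-4.17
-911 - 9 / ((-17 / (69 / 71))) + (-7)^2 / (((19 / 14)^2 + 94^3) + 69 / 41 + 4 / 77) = -80686025019409408 / 88618687653217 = -910.49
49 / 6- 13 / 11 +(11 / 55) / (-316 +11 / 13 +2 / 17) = 160466429 / 22975590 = 6.98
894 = 894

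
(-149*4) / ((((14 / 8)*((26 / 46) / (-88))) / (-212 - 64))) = -1331759616 / 91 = -14634721.05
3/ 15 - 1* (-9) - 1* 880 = -4354/ 5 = -870.80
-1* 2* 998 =-1996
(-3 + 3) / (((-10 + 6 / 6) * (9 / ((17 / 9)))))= 0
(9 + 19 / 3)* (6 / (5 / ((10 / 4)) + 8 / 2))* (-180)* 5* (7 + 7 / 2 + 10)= -282900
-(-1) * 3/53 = 3/53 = 0.06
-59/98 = -0.60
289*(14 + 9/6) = 8959/2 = 4479.50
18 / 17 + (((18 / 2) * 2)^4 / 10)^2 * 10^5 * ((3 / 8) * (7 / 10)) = 2892739651201.06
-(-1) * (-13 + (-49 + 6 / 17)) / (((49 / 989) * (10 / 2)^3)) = -9.95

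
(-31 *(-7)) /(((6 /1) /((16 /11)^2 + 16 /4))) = 80290 /363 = 221.18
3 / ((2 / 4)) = 6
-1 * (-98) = 98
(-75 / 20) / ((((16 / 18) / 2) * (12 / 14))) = -315 / 32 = -9.84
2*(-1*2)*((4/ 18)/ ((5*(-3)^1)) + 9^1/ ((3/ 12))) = -143.94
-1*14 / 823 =-14 / 823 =-0.02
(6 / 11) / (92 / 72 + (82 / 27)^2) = 8748 / 168421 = 0.05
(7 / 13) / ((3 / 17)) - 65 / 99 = 3082 / 1287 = 2.39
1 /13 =0.08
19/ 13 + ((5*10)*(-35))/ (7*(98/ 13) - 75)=301241/ 3757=80.18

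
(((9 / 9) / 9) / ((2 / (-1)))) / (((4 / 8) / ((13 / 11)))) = -13 / 99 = -0.13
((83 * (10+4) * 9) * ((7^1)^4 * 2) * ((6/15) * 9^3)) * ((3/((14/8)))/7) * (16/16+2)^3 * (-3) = -1452441007584/5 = -290488201516.80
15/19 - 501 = -9504/19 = -500.21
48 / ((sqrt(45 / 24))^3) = 256 * sqrt(30) / 75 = 18.70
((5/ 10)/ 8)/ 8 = 1/ 128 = 0.01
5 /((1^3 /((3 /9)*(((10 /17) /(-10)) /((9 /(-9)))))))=5 /51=0.10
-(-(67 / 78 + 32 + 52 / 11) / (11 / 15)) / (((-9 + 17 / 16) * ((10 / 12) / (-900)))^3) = 415994391429120000 / 3222106459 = 129106346.03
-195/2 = -97.50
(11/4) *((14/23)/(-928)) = -77/42688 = -0.00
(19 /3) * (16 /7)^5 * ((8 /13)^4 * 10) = 816043786240 /1440074181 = 566.67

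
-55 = -55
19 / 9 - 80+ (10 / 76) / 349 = -9296617 / 119358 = -77.89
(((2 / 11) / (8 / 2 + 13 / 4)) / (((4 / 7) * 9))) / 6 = 7 / 8613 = 0.00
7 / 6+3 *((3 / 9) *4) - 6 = -5 / 6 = -0.83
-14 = -14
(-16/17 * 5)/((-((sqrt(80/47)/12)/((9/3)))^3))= 548208 * sqrt(235)/85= 98869.05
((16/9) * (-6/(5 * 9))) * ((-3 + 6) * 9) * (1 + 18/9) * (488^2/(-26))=11430912/65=175860.18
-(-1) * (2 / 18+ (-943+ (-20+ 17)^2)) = -8405 / 9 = -933.89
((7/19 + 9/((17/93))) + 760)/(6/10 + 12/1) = 1307510/20349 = 64.25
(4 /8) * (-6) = -3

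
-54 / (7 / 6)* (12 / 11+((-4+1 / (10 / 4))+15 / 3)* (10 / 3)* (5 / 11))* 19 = -217512 / 77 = -2824.83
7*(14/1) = 98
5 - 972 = -967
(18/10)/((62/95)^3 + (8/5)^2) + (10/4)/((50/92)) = 63680159/12166040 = 5.23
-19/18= -1.06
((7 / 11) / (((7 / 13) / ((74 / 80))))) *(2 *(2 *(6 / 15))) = 481 / 275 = 1.75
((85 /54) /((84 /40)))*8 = 3400 /567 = 6.00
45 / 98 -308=-30139 / 98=-307.54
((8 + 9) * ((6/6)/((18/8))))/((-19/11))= -748/171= -4.37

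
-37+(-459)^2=210644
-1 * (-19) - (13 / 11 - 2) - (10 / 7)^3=63774 / 3773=16.90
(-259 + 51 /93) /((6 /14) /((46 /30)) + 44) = -1289932 /220999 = -5.84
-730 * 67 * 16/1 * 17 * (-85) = 1130799200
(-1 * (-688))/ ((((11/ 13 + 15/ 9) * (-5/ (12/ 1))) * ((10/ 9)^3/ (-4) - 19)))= 117363168/ 3454745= 33.97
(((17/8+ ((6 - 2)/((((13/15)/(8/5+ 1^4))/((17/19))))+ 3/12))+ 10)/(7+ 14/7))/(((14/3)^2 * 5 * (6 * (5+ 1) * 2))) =1171/3575040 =0.00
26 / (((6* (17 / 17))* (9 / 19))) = 247 / 27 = 9.15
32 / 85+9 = 797 / 85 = 9.38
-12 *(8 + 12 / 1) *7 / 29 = -1680 / 29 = -57.93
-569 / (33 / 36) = -620.73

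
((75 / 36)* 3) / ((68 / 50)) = 4.60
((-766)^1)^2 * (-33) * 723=-13999411404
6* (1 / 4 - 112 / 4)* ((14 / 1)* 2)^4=-102340224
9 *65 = 585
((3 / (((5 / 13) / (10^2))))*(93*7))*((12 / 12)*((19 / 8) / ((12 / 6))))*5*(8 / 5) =4823910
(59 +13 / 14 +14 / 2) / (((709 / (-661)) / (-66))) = 20438781 / 4963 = 4118.23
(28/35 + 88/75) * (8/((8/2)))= 296/75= 3.95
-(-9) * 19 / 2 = 171 / 2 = 85.50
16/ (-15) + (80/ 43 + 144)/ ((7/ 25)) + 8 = 340472/ 645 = 527.86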